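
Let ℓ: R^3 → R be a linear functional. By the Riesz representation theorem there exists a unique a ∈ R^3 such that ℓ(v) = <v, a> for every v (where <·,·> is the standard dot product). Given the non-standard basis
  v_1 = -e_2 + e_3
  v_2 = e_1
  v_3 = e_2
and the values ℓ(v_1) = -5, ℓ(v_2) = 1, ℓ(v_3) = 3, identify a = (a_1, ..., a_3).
a = (1, 3, -2)

Write a = (a_1, ..., a_3) in the standard basis. For each basis vector v_i, ℓ(v_i) = <v_i, a> is a linear equation in the a_j's. Collect the n equations into a matrix system V a = ℓ, where row i of V is v_i (expressed in the standard basis). Since V is invertible (lower-triangular with 1s on the diagonal, up to permutation), solve by back-substitution:
  V =
[[0, -1, 1],
 [1, 0, 0],
 [0, 1, 0]]
  V a = (-5, 1, 3)
Solving gives a = (1, 3, -2).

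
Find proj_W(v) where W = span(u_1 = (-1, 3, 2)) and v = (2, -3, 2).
proj_W(v) = (1/2, -3/2, -1)

Set up U = [u_1 | ... | u_1] ∈ R^(3×1). The projector onto W = col(U) is P = U (U^T U)^(-1) U^T.
Compute U^T U =
  [14],
and U^T v = (-7).
Solve U^T U · c = U^T v for the coefficients: c = (-1/2). The projection is proj_W(v) = U c.
Check: (v - proj_W(v)) · u_1 = 0  (should be 0).
Result: proj_W(v) = (1/2, -3/2, -1).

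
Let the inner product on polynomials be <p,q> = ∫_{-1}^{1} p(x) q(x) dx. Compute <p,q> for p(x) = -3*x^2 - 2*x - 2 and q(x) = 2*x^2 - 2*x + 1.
<p,q> = -42/5

Expand the product: p(x)·q(x) = -6*x^4 + 2*x^3 - 3*x^2 + 2*x - 2.
∫_{-1}^{1} of each monomial x^k gives [2/(k+1) if k even, 0 if k odd]. Integrating term-by-term (or equivalently evaluating the antiderivative F(x) = -6*x^5/5 + x^4/2 - x^3 + x^2 - 2*x at the endpoints):
  F(1) − F(−1) = -27/10 − (57/10) = -42/5.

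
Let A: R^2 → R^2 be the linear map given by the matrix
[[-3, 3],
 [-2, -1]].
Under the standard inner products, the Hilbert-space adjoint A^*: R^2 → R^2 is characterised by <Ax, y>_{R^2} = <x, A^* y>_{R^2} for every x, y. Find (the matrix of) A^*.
A^* = A^T =
[[-3, -2],
 [3, -1]]

For real matrices with standard dot products, the defining identity <Ax, y> = <x, A^* y> gives (Ax)^T y = x^T (A^*) y, i.e. x^T A^T y = x^T (A^*) y. Since this holds for all x, y, we must have A^* = A^T. Therefore
A^* =
[[-3, -2],
 [3, -1]].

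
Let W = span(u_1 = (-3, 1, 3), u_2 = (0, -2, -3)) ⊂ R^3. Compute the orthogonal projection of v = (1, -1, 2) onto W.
proj_W(v) = (3/7, 5/7, 6/7)

Set up U = [u_1 | ... | u_2] ∈ R^(3×2). The projector onto W = col(U) is P = U (U^T U)^(-1) U^T.
Compute U^T U =
  [19, -11]
  [-11, 13],
and U^T v = (2, -4).
Solve U^T U · c = U^T v for the coefficients: c = (-1/7, -3/7). The projection is proj_W(v) = U c.
Check: (v - proj_W(v)) · u_1 = 0  (should be 0).
Check: (v - proj_W(v)) · u_2 = 0  (should be 0).
Result: proj_W(v) = (3/7, 5/7, 6/7).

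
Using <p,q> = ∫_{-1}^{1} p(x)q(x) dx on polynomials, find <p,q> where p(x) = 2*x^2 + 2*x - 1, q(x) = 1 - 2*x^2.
<p,q> = -14/15

Expand the product: p(x)·q(x) = -4*x^4 - 4*x^3 + 4*x^2 + 2*x - 1.
∫_{-1}^{1} of each monomial x^k gives [2/(k+1) if k even, 0 if k odd]. Integrating term-by-term (or equivalently evaluating the antiderivative F(x) = -4*x^5/5 - x^4 + 4*x^3/3 + x^2 - x at the endpoints):
  F(1) − F(−1) = -7/15 − (7/15) = -14/15.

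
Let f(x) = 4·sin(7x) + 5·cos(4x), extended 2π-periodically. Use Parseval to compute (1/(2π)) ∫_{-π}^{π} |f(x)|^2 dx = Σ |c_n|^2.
Σ |c_n|^2 = 41/2

Expand |f|^2 and use orthogonality of {sin(nx), cos(mx)} on [-π, π]:
  ∫_{-π}^{π} sin(nx)^2 dx = π, ∫ cos(mx)^2 dx = π, and cross terms integrate to 0.
So ∫_{-π}^{π} f(x)^2 dx = 4^2 · π + 5^2 · π = (16 + 25)π.
Divide by 2π: (16 + 25)/2 = 41/2.
By Parseval, this equals Σ |c_n|^2.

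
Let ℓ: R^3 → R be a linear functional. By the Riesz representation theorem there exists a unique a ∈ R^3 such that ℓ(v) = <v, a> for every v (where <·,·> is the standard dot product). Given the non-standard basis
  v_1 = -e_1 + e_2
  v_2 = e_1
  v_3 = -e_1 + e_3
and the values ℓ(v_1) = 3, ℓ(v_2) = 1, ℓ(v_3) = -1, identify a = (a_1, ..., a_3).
a = (1, 4, 0)

Write a = (a_1, ..., a_3) in the standard basis. For each basis vector v_i, ℓ(v_i) = <v_i, a> is a linear equation in the a_j's. Collect the n equations into a matrix system V a = ℓ, where row i of V is v_i (expressed in the standard basis). Since V is invertible (lower-triangular with 1s on the diagonal, up to permutation), solve by back-substitution:
  V =
[[-1, 1, 0],
 [1, 0, 0],
 [-1, 0, 1]]
  V a = (3, 1, -1)
Solving gives a = (1, 4, 0).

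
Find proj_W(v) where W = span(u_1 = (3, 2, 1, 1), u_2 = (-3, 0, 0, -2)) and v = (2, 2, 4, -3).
proj_W(v) = (33/37, 143/37, 143/74, -99/74)

Set up U = [u_1 | ... | u_2] ∈ R^(4×2). The projector onto W = col(U) is P = U (U^T U)^(-1) U^T.
Compute U^T U =
  [15, -11]
  [-11, 13],
and U^T v = (11, 0).
Solve U^T U · c = U^T v for the coefficients: c = (143/74, 121/74). The projection is proj_W(v) = U c.
Check: (v - proj_W(v)) · u_1 = 0  (should be 0).
Check: (v - proj_W(v)) · u_2 = 0  (should be 0).
Result: proj_W(v) = (33/37, 143/37, 143/74, -99/74).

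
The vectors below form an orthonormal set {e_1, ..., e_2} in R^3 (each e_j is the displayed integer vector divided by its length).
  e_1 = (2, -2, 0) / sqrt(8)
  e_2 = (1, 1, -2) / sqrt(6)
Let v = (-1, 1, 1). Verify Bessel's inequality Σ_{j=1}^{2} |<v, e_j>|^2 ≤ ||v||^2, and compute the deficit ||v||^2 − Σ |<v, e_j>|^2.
Σ |<v, e_j>|^2 = 8/3; ||v||^2 = 3; deficit = 1/3

Write each e_j = u_j / sqrt(<u_j, u_j>) where u_j is the displayed integer vector. Then <v, e_j> = <v, u_j> / sqrt(<u_j, u_j>), so |<v, e_j>|^2 = <v, u_j>^2 / <u_j, u_j>.
Coefficients: <v, e_1> = -4/sqrt(8), <v, e_2> = -2/sqrt(6).
Square and sum: Σ |<v, e_j>|^2 = 8/3.
Compute ||v||^2 = v·v = 3.
Deficit = 3 − 8/3 = 1/3 ≥ 0, confirming Bessel's inequality. (The deficit equals ||v − Σ <v,e_j> e_j||^2, the squared distance from v to span{e_j}.)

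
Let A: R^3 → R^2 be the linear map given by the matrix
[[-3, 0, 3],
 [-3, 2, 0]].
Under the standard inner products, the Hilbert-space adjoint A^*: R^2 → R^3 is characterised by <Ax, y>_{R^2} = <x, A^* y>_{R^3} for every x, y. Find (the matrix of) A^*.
A^* = A^T =
[[-3, -3],
 [0, 2],
 [3, 0]]

For real matrices with standard dot products, the defining identity <Ax, y> = <x, A^* y> gives (Ax)^T y = x^T (A^*) y, i.e. x^T A^T y = x^T (A^*) y. Since this holds for all x, y, we must have A^* = A^T. Therefore
A^* =
[[-3, -3],
 [0, 2],
 [3, 0]].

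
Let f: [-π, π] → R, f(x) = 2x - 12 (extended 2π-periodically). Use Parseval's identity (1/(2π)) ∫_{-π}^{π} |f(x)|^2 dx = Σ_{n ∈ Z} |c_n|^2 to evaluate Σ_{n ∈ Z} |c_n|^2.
Σ |c_n|^2 = 4π^2/3 + 144

Expand and integrate term by term over [-π, π]:
  ∫ (2x)^2 dx = 4·(2π^3/3); ∫ 2·2·(-12)·x dx = 0 (odd integrand); ∫ (-12)^2 dx = 144·2π.
So (1/(2π)) ∫_{-π}^{π} (2x - 12)^2 dx = 4π^2/3 + 144 = 4π^2/3 + 144.
Parseval ⇒ Σ |c_n|^2 = 4π^2/3 + 144.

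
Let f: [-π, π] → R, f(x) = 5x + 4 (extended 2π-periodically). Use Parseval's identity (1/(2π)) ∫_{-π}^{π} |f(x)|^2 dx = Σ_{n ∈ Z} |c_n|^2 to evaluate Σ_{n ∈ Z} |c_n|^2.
Σ |c_n|^2 = 25π^2/3 + 16

Expand and integrate term by term over [-π, π]:
  ∫ (5x)^2 dx = 25·(2π^3/3); ∫ 2·5·(4)·x dx = 0 (odd integrand); ∫ 4^2 dx = 16·2π.
So (1/(2π)) ∫_{-π}^{π} (5x + 4)^2 dx = 25π^2/3 + 16 = 25π^2/3 + 16.
Parseval ⇒ Σ |c_n|^2 = 25π^2/3 + 16.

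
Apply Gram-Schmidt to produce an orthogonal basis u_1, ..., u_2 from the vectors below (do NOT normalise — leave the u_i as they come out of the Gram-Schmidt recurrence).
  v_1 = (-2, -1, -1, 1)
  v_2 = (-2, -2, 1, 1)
Orthogonal basis:
  u_1 = (-2, -1, -1, 1)
  u_2 = (-2/7, -8/7, 13/7, 1/7)

Apply the Gram-Schmidt recurrence
  u_1 = v_1
  u_i = v_i − Σ_{j<i} ((v_i · u_j) / (u_j · u_j)) · u_j.

Step by step this gives:
  u_1 = (-2, -1, -1, 1)
  u_2 = (-2/7, -8/7, 13/7, 1/7)

Orthogonality check:
  u_2 · u_1 = 0 (should be 0)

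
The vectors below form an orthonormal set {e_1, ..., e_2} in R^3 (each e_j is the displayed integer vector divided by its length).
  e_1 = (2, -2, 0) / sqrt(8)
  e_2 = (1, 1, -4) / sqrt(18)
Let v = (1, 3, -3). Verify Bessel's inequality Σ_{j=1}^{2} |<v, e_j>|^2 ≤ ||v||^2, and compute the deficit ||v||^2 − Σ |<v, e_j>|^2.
Σ |<v, e_j>|^2 = 146/9; ||v||^2 = 19; deficit = 25/9

Write each e_j = u_j / sqrt(<u_j, u_j>) where u_j is the displayed integer vector. Then <v, e_j> = <v, u_j> / sqrt(<u_j, u_j>), so |<v, e_j>|^2 = <v, u_j>^2 / <u_j, u_j>.
Coefficients: <v, e_1> = -4/sqrt(8), <v, e_2> = 16/sqrt(18).
Square and sum: Σ |<v, e_j>|^2 = 146/9.
Compute ||v||^2 = v·v = 19.
Deficit = 19 − 146/9 = 25/9 ≥ 0, confirming Bessel's inequality. (The deficit equals ||v − Σ <v,e_j> e_j||^2, the squared distance from v to span{e_j}.)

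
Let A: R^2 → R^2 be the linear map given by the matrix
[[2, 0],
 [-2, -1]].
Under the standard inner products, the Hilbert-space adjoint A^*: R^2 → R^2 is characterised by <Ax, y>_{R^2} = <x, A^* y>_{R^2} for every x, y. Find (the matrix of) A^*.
A^* = A^T =
[[2, -2],
 [0, -1]]

For real matrices with standard dot products, the defining identity <Ax, y> = <x, A^* y> gives (Ax)^T y = x^T (A^*) y, i.e. x^T A^T y = x^T (A^*) y. Since this holds for all x, y, we must have A^* = A^T. Therefore
A^* =
[[2, -2],
 [0, -1]].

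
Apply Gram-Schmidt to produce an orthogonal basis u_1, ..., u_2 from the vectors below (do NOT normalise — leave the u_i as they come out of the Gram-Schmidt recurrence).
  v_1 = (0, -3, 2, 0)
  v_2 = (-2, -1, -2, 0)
Orthogonal basis:
  u_1 = (0, -3, 2, 0)
  u_2 = (-2, -16/13, -24/13, 0)

Apply the Gram-Schmidt recurrence
  u_1 = v_1
  u_i = v_i − Σ_{j<i} ((v_i · u_j) / (u_j · u_j)) · u_j.

Step by step this gives:
  u_1 = (0, -3, 2, 0)
  u_2 = (-2, -16/13, -24/13, 0)

Orthogonality check:
  u_2 · u_1 = 0 (should be 0)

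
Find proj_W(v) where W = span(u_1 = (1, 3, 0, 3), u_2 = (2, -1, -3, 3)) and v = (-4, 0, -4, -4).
proj_W(v) = (-352/373, -888/373, 72/373, -984/373)

Set up U = [u_1 | ... | u_2] ∈ R^(4×2). The projector onto W = col(U) is P = U (U^T U)^(-1) U^T.
Compute U^T U =
  [19, 8]
  [8, 23],
and U^T v = (-16, -8).
Solve U^T U · c = U^T v for the coefficients: c = (-304/373, -24/373). The projection is proj_W(v) = U c.
Check: (v - proj_W(v)) · u_1 = 0  (should be 0).
Check: (v - proj_W(v)) · u_2 = 0  (should be 0).
Result: proj_W(v) = (-352/373, -888/373, 72/373, -984/373).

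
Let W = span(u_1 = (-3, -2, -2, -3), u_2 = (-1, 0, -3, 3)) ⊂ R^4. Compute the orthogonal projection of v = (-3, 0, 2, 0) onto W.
proj_W(v) = (-207/494, -5/13, 22/247, -519/494)

Set up U = [u_1 | ... | u_2] ∈ R^(4×2). The projector onto W = col(U) is P = U (U^T U)^(-1) U^T.
Compute U^T U =
  [26, 0]
  [0, 19],
and U^T v = (5, -3).
Solve U^T U · c = U^T v for the coefficients: c = (5/26, -3/19). The projection is proj_W(v) = U c.
Check: (v - proj_W(v)) · u_1 = 0  (should be 0).
Check: (v - proj_W(v)) · u_2 = 0  (should be 0).
Result: proj_W(v) = (-207/494, -5/13, 22/247, -519/494).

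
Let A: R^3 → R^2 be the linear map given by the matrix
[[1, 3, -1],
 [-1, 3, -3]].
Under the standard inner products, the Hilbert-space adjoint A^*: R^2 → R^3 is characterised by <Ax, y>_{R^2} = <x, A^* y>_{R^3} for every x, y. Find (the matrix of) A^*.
A^* = A^T =
[[1, -1],
 [3, 3],
 [-1, -3]]

For real matrices with standard dot products, the defining identity <Ax, y> = <x, A^* y> gives (Ax)^T y = x^T (A^*) y, i.e. x^T A^T y = x^T (A^*) y. Since this holds for all x, y, we must have A^* = A^T. Therefore
A^* =
[[1, -1],
 [3, 3],
 [-1, -3]].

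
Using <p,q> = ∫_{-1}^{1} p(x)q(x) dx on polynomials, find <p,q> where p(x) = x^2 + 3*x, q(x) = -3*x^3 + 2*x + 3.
<p,q> = 12/5

Expand the product: p(x)·q(x) = -3*x^5 - 9*x^4 + 2*x^3 + 9*x^2 + 9*x.
∫_{-1}^{1} of each monomial x^k gives [2/(k+1) if k even, 0 if k odd]. Integrating term-by-term (or equivalently evaluating the antiderivative F(x) = -x^6/2 - 9*x^5/5 + x^4/2 + 3*x^3 + 9*x^2/2 at the endpoints):
  F(1) − F(−1) = 57/10 − (33/10) = 12/5.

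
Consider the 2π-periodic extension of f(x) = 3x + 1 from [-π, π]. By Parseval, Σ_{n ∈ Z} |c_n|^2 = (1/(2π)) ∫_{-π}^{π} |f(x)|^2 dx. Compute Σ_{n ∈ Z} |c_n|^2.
Σ |c_n|^2 = 3π^2 + 1

Expand and integrate term by term over [-π, π]:
  ∫ (3x)^2 dx = 9·(2π^3/3); ∫ 2·3·(1)·x dx = 0 (odd integrand); ∫ 1^2 dx = 1·2π.
So (1/(2π)) ∫_{-π}^{π} (3x + 1)^2 dx = 9π^2/3 + 1 = 3π^2 + 1.
Parseval ⇒ Σ |c_n|^2 = 3π^2 + 1.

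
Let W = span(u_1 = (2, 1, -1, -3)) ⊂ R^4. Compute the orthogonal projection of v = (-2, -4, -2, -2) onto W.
proj_W(v) = (0, 0, 0, 0)

Set up U = [u_1 | ... | u_1] ∈ R^(4×1). The projector onto W = col(U) is P = U (U^T U)^(-1) U^T.
Compute U^T U =
  [15],
and U^T v = (0).
Solve U^T U · c = U^T v for the coefficients: c = (0). The projection is proj_W(v) = U c.
Check: (v - proj_W(v)) · u_1 = 0  (should be 0).
Result: proj_W(v) = (0, 0, 0, 0).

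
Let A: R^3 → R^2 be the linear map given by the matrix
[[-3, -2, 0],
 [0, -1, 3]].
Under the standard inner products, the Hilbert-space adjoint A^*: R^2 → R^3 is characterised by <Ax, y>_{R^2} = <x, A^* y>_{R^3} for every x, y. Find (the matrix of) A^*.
A^* = A^T =
[[-3, 0],
 [-2, -1],
 [0, 3]]

For real matrices with standard dot products, the defining identity <Ax, y> = <x, A^* y> gives (Ax)^T y = x^T (A^*) y, i.e. x^T A^T y = x^T (A^*) y. Since this holds for all x, y, we must have A^* = A^T. Therefore
A^* =
[[-3, 0],
 [-2, -1],
 [0, 3]].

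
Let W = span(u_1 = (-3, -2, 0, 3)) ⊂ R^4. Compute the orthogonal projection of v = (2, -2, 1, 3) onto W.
proj_W(v) = (-21/22, -7/11, 0, 21/22)

Set up U = [u_1 | ... | u_1] ∈ R^(4×1). The projector onto W = col(U) is P = U (U^T U)^(-1) U^T.
Compute U^T U =
  [22],
and U^T v = (7).
Solve U^T U · c = U^T v for the coefficients: c = (7/22). The projection is proj_W(v) = U c.
Check: (v - proj_W(v)) · u_1 = 0  (should be 0).
Result: proj_W(v) = (-21/22, -7/11, 0, 21/22).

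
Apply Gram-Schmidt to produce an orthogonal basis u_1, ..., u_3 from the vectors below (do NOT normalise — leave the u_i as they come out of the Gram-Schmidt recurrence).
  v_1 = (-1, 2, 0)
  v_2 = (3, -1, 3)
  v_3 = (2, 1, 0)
Orthogonal basis:
  u_1 = (-1, 2, 0)
  u_2 = (2, 1, 3)
  u_3 = (9/7, 9/14, -15/14)

Apply the Gram-Schmidt recurrence
  u_1 = v_1
  u_i = v_i − Σ_{j<i} ((v_i · u_j) / (u_j · u_j)) · u_j.

Step by step this gives:
  u_1 = (-1, 2, 0)
  u_2 = (2, 1, 3)
  u_3 = (9/7, 9/14, -15/14)

Orthogonality check:
  u_2 · u_1 = 0 (should be 0)
  u_3 · u_1 = 0 (should be 0)
  u_3 · u_2 = 0 (should be 0)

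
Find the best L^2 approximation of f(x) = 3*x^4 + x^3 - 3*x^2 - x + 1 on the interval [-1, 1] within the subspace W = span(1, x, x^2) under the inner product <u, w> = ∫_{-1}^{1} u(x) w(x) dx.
g(x) = -3*x^2/7 - 2*x/5 + 26/35

The best approximation g ∈ W is the orthogonal projection of f onto W. Writing g = a_0 + a_1 x + a_2 x^2, the coefficients solve the normal equations G · a = b where
  G_{ij} = <φ_i, φ_j> and b_i = <f, φ_i>, with φ_0 = 1, φ_1 = x, φ_2 = x^2.
G =
  [2, 0, 2/3]
  [0, 2/3, 0]
  [2/3, 0, 2/5],
b = (6/5, -4/15, 34/105).
Solving gives a_0 = 26/35, a_1 = -2/5, a_2 = -3/7, so
  g(x) = -3*x^2/7 - 2*x/5 + 26/35.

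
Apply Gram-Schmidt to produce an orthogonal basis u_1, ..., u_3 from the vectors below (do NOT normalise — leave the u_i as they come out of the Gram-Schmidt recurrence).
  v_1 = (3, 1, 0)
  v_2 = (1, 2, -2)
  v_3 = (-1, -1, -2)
Orthogonal basis:
  u_1 = (3, 1, 0)
  u_2 = (-1/2, 3/2, -2)
  u_3 = (28/65, -84/65, -14/13)

Apply the Gram-Schmidt recurrence
  u_1 = v_1
  u_i = v_i − Σ_{j<i} ((v_i · u_j) / (u_j · u_j)) · u_j.

Step by step this gives:
  u_1 = (3, 1, 0)
  u_2 = (-1/2, 3/2, -2)
  u_3 = (28/65, -84/65, -14/13)

Orthogonality check:
  u_2 · u_1 = 0 (should be 0)
  u_3 · u_1 = 0 (should be 0)
  u_3 · u_2 = 0 (should be 0)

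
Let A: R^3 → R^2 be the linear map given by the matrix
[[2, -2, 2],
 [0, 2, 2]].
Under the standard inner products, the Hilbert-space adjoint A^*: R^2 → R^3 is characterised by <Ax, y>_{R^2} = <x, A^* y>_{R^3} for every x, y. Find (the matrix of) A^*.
A^* = A^T =
[[2, 0],
 [-2, 2],
 [2, 2]]

For real matrices with standard dot products, the defining identity <Ax, y> = <x, A^* y> gives (Ax)^T y = x^T (A^*) y, i.e. x^T A^T y = x^T (A^*) y. Since this holds for all x, y, we must have A^* = A^T. Therefore
A^* =
[[2, 0],
 [-2, 2],
 [2, 2]].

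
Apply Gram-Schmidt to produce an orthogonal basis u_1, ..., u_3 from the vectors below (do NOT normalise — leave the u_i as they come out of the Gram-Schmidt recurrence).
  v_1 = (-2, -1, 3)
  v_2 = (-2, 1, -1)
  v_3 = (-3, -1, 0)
Orthogonal basis:
  u_1 = (-2, -1, 3)
  u_2 = (-2, 1, -1)
  u_3 = (-1/3, -4/3, -2/3)

Apply the Gram-Schmidt recurrence
  u_1 = v_1
  u_i = v_i − Σ_{j<i} ((v_i · u_j) / (u_j · u_j)) · u_j.

Step by step this gives:
  u_1 = (-2, -1, 3)
  u_2 = (-2, 1, -1)
  u_3 = (-1/3, -4/3, -2/3)

Orthogonality check:
  u_2 · u_1 = 0 (should be 0)
  u_3 · u_1 = 0 (should be 0)
  u_3 · u_2 = 0 (should be 0)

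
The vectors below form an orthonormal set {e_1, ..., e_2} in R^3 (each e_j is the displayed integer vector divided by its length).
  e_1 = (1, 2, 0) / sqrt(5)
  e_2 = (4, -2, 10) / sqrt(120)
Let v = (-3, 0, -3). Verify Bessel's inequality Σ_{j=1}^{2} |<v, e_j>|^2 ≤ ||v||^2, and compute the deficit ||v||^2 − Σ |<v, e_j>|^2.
Σ |<v, e_j>|^2 = 33/2; ||v||^2 = 18; deficit = 3/2

Write each e_j = u_j / sqrt(<u_j, u_j>) where u_j is the displayed integer vector. Then <v, e_j> = <v, u_j> / sqrt(<u_j, u_j>), so |<v, e_j>|^2 = <v, u_j>^2 / <u_j, u_j>.
Coefficients: <v, e_1> = -3/sqrt(5), <v, e_2> = -42/sqrt(120).
Square and sum: Σ |<v, e_j>|^2 = 33/2.
Compute ||v||^2 = v·v = 18.
Deficit = 18 − 33/2 = 3/2 ≥ 0, confirming Bessel's inequality. (The deficit equals ||v − Σ <v,e_j> e_j||^2, the squared distance from v to span{e_j}.)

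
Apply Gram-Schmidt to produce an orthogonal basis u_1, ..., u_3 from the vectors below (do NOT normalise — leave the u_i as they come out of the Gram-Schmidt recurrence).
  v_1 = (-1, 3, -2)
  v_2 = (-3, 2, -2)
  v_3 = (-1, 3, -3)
Orthogonal basis:
  u_1 = (-1, 3, -2)
  u_2 = (-29/14, -11/14, -1/7)
  u_3 = (14/69, -28/69, -49/69)

Apply the Gram-Schmidt recurrence
  u_1 = v_1
  u_i = v_i − Σ_{j<i} ((v_i · u_j) / (u_j · u_j)) · u_j.

Step by step this gives:
  u_1 = (-1, 3, -2)
  u_2 = (-29/14, -11/14, -1/7)
  u_3 = (14/69, -28/69, -49/69)

Orthogonality check:
  u_2 · u_1 = 0 (should be 0)
  u_3 · u_1 = 0 (should be 0)
  u_3 · u_2 = 0 (should be 0)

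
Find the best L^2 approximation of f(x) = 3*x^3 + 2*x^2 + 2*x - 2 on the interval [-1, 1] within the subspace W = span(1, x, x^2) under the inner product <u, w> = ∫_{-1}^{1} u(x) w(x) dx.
g(x) = 2*x^2 + 19*x/5 - 2

The best approximation g ∈ W is the orthogonal projection of f onto W. Writing g = a_0 + a_1 x + a_2 x^2, the coefficients solve the normal equations G · a = b where
  G_{ij} = <φ_i, φ_j> and b_i = <f, φ_i>, with φ_0 = 1, φ_1 = x, φ_2 = x^2.
G =
  [2, 0, 2/3]
  [0, 2/3, 0]
  [2/3, 0, 2/5],
b = (-8/3, 38/15, -8/15).
Solving gives a_0 = -2, a_1 = 19/5, a_2 = 2, so
  g(x) = 2*x^2 + 19*x/5 - 2.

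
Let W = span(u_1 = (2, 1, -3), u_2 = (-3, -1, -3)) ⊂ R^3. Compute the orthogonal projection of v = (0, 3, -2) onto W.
proj_W(v) = (129/131, 141/262, -567/262)

Set up U = [u_1 | ... | u_2] ∈ R^(3×2). The projector onto W = col(U) is P = U (U^T U)^(-1) U^T.
Compute U^T U =
  [14, 2]
  [2, 19],
and U^T v = (9, 3).
Solve U^T U · c = U^T v for the coefficients: c = (165/262, 12/131). The projection is proj_W(v) = U c.
Check: (v - proj_W(v)) · u_1 = 0  (should be 0).
Check: (v - proj_W(v)) · u_2 = 0  (should be 0).
Result: proj_W(v) = (129/131, 141/262, -567/262).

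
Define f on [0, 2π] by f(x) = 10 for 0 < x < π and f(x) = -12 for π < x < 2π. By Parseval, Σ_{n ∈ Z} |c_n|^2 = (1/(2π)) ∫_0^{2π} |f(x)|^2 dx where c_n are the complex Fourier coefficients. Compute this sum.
Σ |c_n|^2 = 122

Parseval equates the L^2 energy of f (normalised by 1/(2π)) with the ℓ^2 sum of its Fourier coefficients: (1/(2π)) ∫_0^{2π} |f|^2 = Σ |c_n|^2.
Compute the left side: (1/(2π)) [∫_0^π 10^2 dx + ∫_π^{2π} (-12)^2 dx] = (1/(2π)) · (100π + 144π) = (100 + 144)/2 = 122.
So Σ_{n ∈ Z} |c_n|^2 = 122.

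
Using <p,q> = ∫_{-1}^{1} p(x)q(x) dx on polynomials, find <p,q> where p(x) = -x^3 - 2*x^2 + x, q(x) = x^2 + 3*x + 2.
<p,q> = -8/3

Expand the product: p(x)·q(x) = -x^5 - 5*x^4 - 7*x^3 - x^2 + 2*x.
∫_{-1}^{1} of each monomial x^k gives [2/(k+1) if k even, 0 if k odd]. Integrating term-by-term (or equivalently evaluating the antiderivative F(x) = -x^6/6 - x^5 - 7*x^4/4 - x^3/3 + x^2 at the endpoints):
  F(1) − F(−1) = -9/4 − (5/12) = -8/3.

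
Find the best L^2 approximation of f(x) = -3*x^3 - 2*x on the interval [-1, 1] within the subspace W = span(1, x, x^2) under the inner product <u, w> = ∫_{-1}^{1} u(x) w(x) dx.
g(x) = -19*x/5

The best approximation g ∈ W is the orthogonal projection of f onto W. Writing g = a_0 + a_1 x + a_2 x^2, the coefficients solve the normal equations G · a = b where
  G_{ij} = <φ_i, φ_j> and b_i = <f, φ_i>, with φ_0 = 1, φ_1 = x, φ_2 = x^2.
G =
  [2, 0, 2/3]
  [0, 2/3, 0]
  [2/3, 0, 2/5],
b = (0, -38/15, 0).
Solving gives a_0 = 0, a_1 = -19/5, a_2 = 0, so
  g(x) = -19*x/5.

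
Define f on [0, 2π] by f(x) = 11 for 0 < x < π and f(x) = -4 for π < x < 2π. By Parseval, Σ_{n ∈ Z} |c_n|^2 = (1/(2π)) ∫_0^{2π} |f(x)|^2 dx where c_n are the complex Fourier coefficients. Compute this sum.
Σ |c_n|^2 = 137/2

Parseval equates the L^2 energy of f (normalised by 1/(2π)) with the ℓ^2 sum of its Fourier coefficients: (1/(2π)) ∫_0^{2π} |f|^2 = Σ |c_n|^2.
Compute the left side: (1/(2π)) [∫_0^π 11^2 dx + ∫_π^{2π} (-4)^2 dx] = (1/(2π)) · (121π + 16π) = (121 + 16)/2 = 137/2.
So Σ_{n ∈ Z} |c_n|^2 = 137/2.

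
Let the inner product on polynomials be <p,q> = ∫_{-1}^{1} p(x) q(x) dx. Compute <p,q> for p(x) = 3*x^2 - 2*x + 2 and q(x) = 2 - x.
<p,q> = 40/3

Expand the product: p(x)·q(x) = -3*x^3 + 8*x^2 - 6*x + 4.
∫_{-1}^{1} of each monomial x^k gives [2/(k+1) if k even, 0 if k odd]. Integrating term-by-term (or equivalently evaluating the antiderivative F(x) = -3*x^4/4 + 8*x^3/3 - 3*x^2 + 4*x at the endpoints):
  F(1) − F(−1) = 35/12 − (-125/12) = 40/3.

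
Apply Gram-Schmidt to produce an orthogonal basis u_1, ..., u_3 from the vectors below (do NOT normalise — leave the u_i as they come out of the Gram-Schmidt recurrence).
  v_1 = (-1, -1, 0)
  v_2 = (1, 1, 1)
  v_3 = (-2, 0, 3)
Orthogonal basis:
  u_1 = (-1, -1, 0)
  u_2 = (0, 0, 1)
  u_3 = (-1, 1, 0)

Apply the Gram-Schmidt recurrence
  u_1 = v_1
  u_i = v_i − Σ_{j<i} ((v_i · u_j) / (u_j · u_j)) · u_j.

Step by step this gives:
  u_1 = (-1, -1, 0)
  u_2 = (0, 0, 1)
  u_3 = (-1, 1, 0)

Orthogonality check:
  u_2 · u_1 = 0 (should be 0)
  u_3 · u_1 = 0 (should be 0)
  u_3 · u_2 = 0 (should be 0)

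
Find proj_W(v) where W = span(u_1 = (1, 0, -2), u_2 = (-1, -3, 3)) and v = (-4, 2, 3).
proj_W(v) = (-53/23, 105/46, 177/46)

Set up U = [u_1 | ... | u_2] ∈ R^(3×2). The projector onto W = col(U) is P = U (U^T U)^(-1) U^T.
Compute U^T U =
  [5, -7]
  [-7, 19],
and U^T v = (-10, 7).
Solve U^T U · c = U^T v for the coefficients: c = (-141/46, -35/46). The projection is proj_W(v) = U c.
Check: (v - proj_W(v)) · u_1 = 0  (should be 0).
Check: (v - proj_W(v)) · u_2 = 0  (should be 0).
Result: proj_W(v) = (-53/23, 105/46, 177/46).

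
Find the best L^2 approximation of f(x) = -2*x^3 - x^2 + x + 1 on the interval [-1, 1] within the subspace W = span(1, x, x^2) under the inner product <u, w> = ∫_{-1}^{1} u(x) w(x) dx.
g(x) = -x^2 - x/5 + 1

The best approximation g ∈ W is the orthogonal projection of f onto W. Writing g = a_0 + a_1 x + a_2 x^2, the coefficients solve the normal equations G · a = b where
  G_{ij} = <φ_i, φ_j> and b_i = <f, φ_i>, with φ_0 = 1, φ_1 = x, φ_2 = x^2.
G =
  [2, 0, 2/3]
  [0, 2/3, 0]
  [2/3, 0, 2/5],
b = (4/3, -2/15, 4/15).
Solving gives a_0 = 1, a_1 = -1/5, a_2 = -1, so
  g(x) = -x^2 - x/5 + 1.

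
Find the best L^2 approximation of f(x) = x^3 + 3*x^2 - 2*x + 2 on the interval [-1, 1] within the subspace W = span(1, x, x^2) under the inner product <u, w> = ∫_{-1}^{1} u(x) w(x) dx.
g(x) = 3*x^2 - 7*x/5 + 2

The best approximation g ∈ W is the orthogonal projection of f onto W. Writing g = a_0 + a_1 x + a_2 x^2, the coefficients solve the normal equations G · a = b where
  G_{ij} = <φ_i, φ_j> and b_i = <f, φ_i>, with φ_0 = 1, φ_1 = x, φ_2 = x^2.
G =
  [2, 0, 2/3]
  [0, 2/3, 0]
  [2/3, 0, 2/5],
b = (6, -14/15, 38/15).
Solving gives a_0 = 2, a_1 = -7/5, a_2 = 3, so
  g(x) = 3*x^2 - 7*x/5 + 2.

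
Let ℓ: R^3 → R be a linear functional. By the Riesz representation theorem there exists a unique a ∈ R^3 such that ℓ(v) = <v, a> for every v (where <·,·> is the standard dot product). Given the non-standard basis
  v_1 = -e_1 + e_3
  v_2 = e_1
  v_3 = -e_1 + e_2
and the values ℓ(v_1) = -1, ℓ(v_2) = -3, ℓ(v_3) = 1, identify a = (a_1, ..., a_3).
a = (-3, -2, -4)

Write a = (a_1, ..., a_3) in the standard basis. For each basis vector v_i, ℓ(v_i) = <v_i, a> is a linear equation in the a_j's. Collect the n equations into a matrix system V a = ℓ, where row i of V is v_i (expressed in the standard basis). Since V is invertible (lower-triangular with 1s on the diagonal, up to permutation), solve by back-substitution:
  V =
[[-1, 0, 1],
 [1, 0, 0],
 [-1, 1, 0]]
  V a = (-1, -3, 1)
Solving gives a = (-3, -2, -4).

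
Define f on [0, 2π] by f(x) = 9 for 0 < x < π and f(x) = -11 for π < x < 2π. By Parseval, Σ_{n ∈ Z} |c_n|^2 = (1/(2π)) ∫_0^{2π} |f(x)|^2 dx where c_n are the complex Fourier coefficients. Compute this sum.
Σ |c_n|^2 = 101

Parseval equates the L^2 energy of f (normalised by 1/(2π)) with the ℓ^2 sum of its Fourier coefficients: (1/(2π)) ∫_0^{2π} |f|^2 = Σ |c_n|^2.
Compute the left side: (1/(2π)) [∫_0^π 9^2 dx + ∫_π^{2π} (-11)^2 dx] = (1/(2π)) · (81π + 121π) = (81 + 121)/2 = 101.
So Σ_{n ∈ Z} |c_n|^2 = 101.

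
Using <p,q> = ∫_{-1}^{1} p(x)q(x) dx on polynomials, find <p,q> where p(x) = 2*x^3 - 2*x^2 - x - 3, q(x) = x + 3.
<p,q> = -328/15

Expand the product: p(x)·q(x) = 2*x^4 + 4*x^3 - 7*x^2 - 6*x - 9.
∫_{-1}^{1} of each monomial x^k gives [2/(k+1) if k even, 0 if k odd]. Integrating term-by-term (or equivalently evaluating the antiderivative F(x) = 2*x^5/5 + x^4 - 7*x^3/3 - 3*x^2 - 9*x at the endpoints):
  F(1) − F(−1) = -194/15 − (134/15) = -328/15.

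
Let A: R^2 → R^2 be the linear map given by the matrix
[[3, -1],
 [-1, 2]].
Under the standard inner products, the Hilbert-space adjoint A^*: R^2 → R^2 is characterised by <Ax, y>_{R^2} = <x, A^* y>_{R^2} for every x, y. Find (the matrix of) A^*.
A^* = A^T =
[[3, -1],
 [-1, 2]]

For real matrices with standard dot products, the defining identity <Ax, y> = <x, A^* y> gives (Ax)^T y = x^T (A^*) y, i.e. x^T A^T y = x^T (A^*) y. Since this holds for all x, y, we must have A^* = A^T. Therefore
A^* =
[[3, -1],
 [-1, 2]].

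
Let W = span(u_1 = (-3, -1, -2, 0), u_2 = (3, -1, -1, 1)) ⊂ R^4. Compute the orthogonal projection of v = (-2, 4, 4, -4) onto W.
proj_W(v) = (-27/11, 39/11, 54/11, -24/11)

Set up U = [u_1 | ... | u_2] ∈ R^(4×2). The projector onto W = col(U) is P = U (U^T U)^(-1) U^T.
Compute U^T U =
  [14, -6]
  [-6, 12],
and U^T v = (-6, -18).
Solve U^T U · c = U^T v for the coefficients: c = (-15/11, -24/11). The projection is proj_W(v) = U c.
Check: (v - proj_W(v)) · u_1 = 0  (should be 0).
Check: (v - proj_W(v)) · u_2 = 0  (should be 0).
Result: proj_W(v) = (-27/11, 39/11, 54/11, -24/11).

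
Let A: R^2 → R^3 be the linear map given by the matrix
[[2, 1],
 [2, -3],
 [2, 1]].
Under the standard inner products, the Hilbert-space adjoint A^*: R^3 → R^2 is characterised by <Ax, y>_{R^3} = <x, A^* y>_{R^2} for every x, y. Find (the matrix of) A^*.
A^* = A^T =
[[2, 2, 2],
 [1, -3, 1]]

For real matrices with standard dot products, the defining identity <Ax, y> = <x, A^* y> gives (Ax)^T y = x^T (A^*) y, i.e. x^T A^T y = x^T (A^*) y. Since this holds for all x, y, we must have A^* = A^T. Therefore
A^* =
[[2, 2, 2],
 [1, -3, 1]].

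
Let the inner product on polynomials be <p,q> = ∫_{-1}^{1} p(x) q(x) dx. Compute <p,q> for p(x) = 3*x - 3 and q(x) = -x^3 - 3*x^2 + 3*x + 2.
<p,q> = -6/5

Expand the product: p(x)·q(x) = -3*x^4 - 6*x^3 + 18*x^2 - 3*x - 6.
∫_{-1}^{1} of each monomial x^k gives [2/(k+1) if k even, 0 if k odd]. Integrating term-by-term (or equivalently evaluating the antiderivative F(x) = -3*x^5/5 - 3*x^4/2 + 6*x^3 - 3*x^2/2 - 6*x at the endpoints):
  F(1) − F(−1) = -18/5 − (-12/5) = -6/5.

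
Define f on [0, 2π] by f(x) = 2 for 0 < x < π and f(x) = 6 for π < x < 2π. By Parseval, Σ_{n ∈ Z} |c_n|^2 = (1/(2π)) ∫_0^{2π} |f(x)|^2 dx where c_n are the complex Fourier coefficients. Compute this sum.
Σ |c_n|^2 = 20

Parseval equates the L^2 energy of f (normalised by 1/(2π)) with the ℓ^2 sum of its Fourier coefficients: (1/(2π)) ∫_0^{2π} |f|^2 = Σ |c_n|^2.
Compute the left side: (1/(2π)) [∫_0^π 2^2 dx + ∫_π^{2π} 6^2 dx] = (1/(2π)) · (4π + 36π) = (4 + 36)/2 = 20.
So Σ_{n ∈ Z} |c_n|^2 = 20.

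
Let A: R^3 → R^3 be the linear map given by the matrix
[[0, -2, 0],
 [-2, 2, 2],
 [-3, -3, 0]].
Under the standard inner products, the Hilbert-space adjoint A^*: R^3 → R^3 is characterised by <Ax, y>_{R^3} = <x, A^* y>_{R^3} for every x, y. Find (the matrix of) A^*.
A^* = A^T =
[[0, -2, -3],
 [-2, 2, -3],
 [0, 2, 0]]

For real matrices with standard dot products, the defining identity <Ax, y> = <x, A^* y> gives (Ax)^T y = x^T (A^*) y, i.e. x^T A^T y = x^T (A^*) y. Since this holds for all x, y, we must have A^* = A^T. Therefore
A^* =
[[0, -2, -3],
 [-2, 2, -3],
 [0, 2, 0]].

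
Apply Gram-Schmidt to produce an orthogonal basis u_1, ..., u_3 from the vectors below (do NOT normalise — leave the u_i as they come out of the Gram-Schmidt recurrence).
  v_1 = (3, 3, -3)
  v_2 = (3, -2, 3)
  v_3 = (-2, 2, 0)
Orthogonal basis:
  u_1 = (3, 3, -3)
  u_2 = (11/3, -4/3, 7/3)
  u_3 = (-7/31, 42/31, 35/31)

Apply the Gram-Schmidt recurrence
  u_1 = v_1
  u_i = v_i − Σ_{j<i} ((v_i · u_j) / (u_j · u_j)) · u_j.

Step by step this gives:
  u_1 = (3, 3, -3)
  u_2 = (11/3, -4/3, 7/3)
  u_3 = (-7/31, 42/31, 35/31)

Orthogonality check:
  u_2 · u_1 = 0 (should be 0)
  u_3 · u_1 = 0 (should be 0)
  u_3 · u_2 = 0 (should be 0)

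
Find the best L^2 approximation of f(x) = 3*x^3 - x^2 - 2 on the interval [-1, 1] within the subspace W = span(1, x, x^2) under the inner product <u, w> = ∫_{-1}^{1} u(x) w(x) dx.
g(x) = -x^2 + 9*x/5 - 2

The best approximation g ∈ W is the orthogonal projection of f onto W. Writing g = a_0 + a_1 x + a_2 x^2, the coefficients solve the normal equations G · a = b where
  G_{ij} = <φ_i, φ_j> and b_i = <f, φ_i>, with φ_0 = 1, φ_1 = x, φ_2 = x^2.
G =
  [2, 0, 2/3]
  [0, 2/3, 0]
  [2/3, 0, 2/5],
b = (-14/3, 6/5, -26/15).
Solving gives a_0 = -2, a_1 = 9/5, a_2 = -1, so
  g(x) = -x^2 + 9*x/5 - 2.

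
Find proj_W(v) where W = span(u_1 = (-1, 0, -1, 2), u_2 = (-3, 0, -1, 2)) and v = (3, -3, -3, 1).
proj_W(v) = (3, 0, -1, 2)

Set up U = [u_1 | ... | u_2] ∈ R^(4×2). The projector onto W = col(U) is P = U (U^T U)^(-1) U^T.
Compute U^T U =
  [6, 8]
  [8, 14],
and U^T v = (2, -4).
Solve U^T U · c = U^T v for the coefficients: c = (3, -2). The projection is proj_W(v) = U c.
Check: (v - proj_W(v)) · u_1 = 0  (should be 0).
Check: (v - proj_W(v)) · u_2 = 0  (should be 0).
Result: proj_W(v) = (3, 0, -1, 2).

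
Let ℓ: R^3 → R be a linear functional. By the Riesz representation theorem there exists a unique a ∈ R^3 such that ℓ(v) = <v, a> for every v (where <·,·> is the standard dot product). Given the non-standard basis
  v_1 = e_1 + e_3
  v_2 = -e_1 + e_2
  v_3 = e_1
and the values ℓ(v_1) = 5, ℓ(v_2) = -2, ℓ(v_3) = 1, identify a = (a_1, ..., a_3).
a = (1, -1, 4)

Write a = (a_1, ..., a_3) in the standard basis. For each basis vector v_i, ℓ(v_i) = <v_i, a> is a linear equation in the a_j's. Collect the n equations into a matrix system V a = ℓ, where row i of V is v_i (expressed in the standard basis). Since V is invertible (lower-triangular with 1s on the diagonal, up to permutation), solve by back-substitution:
  V =
[[1, 0, 1],
 [-1, 1, 0],
 [1, 0, 0]]
  V a = (5, -2, 1)
Solving gives a = (1, -1, 4).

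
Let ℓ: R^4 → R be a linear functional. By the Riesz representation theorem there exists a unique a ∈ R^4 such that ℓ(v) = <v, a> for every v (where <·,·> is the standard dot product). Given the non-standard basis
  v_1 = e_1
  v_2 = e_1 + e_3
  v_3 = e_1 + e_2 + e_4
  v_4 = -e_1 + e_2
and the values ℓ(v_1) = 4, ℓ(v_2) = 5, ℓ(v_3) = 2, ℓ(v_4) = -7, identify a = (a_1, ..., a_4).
a = (4, -3, 1, 1)

Write a = (a_1, ..., a_4) in the standard basis. For each basis vector v_i, ℓ(v_i) = <v_i, a> is a linear equation in the a_j's. Collect the n equations into a matrix system V a = ℓ, where row i of V is v_i (expressed in the standard basis). Since V is invertible (lower-triangular with 1s on the diagonal, up to permutation), solve by back-substitution:
  V =
[[1, 0, 0, 0],
 [1, 0, 1, 0],
 [1, 1, 0, 1],
 [-1, 1, 0, 0]]
  V a = (4, 5, 2, -7)
Solving gives a = (4, -3, 1, 1).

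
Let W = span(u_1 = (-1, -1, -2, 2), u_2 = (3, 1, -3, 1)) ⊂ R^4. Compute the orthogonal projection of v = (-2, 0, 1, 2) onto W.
proj_W(v) = (-183/92, -97/92, 21/92, 65/92)

Set up U = [u_1 | ... | u_2] ∈ R^(4×2). The projector onto W = col(U) is P = U (U^T U)^(-1) U^T.
Compute U^T U =
  [10, 4]
  [4, 20],
and U^T v = (4, -7).
Solve U^T U · c = U^T v for the coefficients: c = (27/46, -43/92). The projection is proj_W(v) = U c.
Check: (v - proj_W(v)) · u_1 = 0  (should be 0).
Check: (v - proj_W(v)) · u_2 = 0  (should be 0).
Result: proj_W(v) = (-183/92, -97/92, 21/92, 65/92).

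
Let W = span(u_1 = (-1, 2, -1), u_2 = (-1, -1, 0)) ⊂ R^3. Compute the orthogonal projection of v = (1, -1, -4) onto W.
proj_W(v) = (-3/11, 3/11, -2/11)

Set up U = [u_1 | ... | u_2] ∈ R^(3×2). The projector onto W = col(U) is P = U (U^T U)^(-1) U^T.
Compute U^T U =
  [6, -1]
  [-1, 2],
and U^T v = (1, 0).
Solve U^T U · c = U^T v for the coefficients: c = (2/11, 1/11). The projection is proj_W(v) = U c.
Check: (v - proj_W(v)) · u_1 = 0  (should be 0).
Check: (v - proj_W(v)) · u_2 = 0  (should be 0).
Result: proj_W(v) = (-3/11, 3/11, -2/11).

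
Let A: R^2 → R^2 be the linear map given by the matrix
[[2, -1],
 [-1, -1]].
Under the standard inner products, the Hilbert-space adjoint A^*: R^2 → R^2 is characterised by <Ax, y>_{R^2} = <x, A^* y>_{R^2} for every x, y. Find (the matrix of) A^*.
A^* = A^T =
[[2, -1],
 [-1, -1]]

For real matrices with standard dot products, the defining identity <Ax, y> = <x, A^* y> gives (Ax)^T y = x^T (A^*) y, i.e. x^T A^T y = x^T (A^*) y. Since this holds for all x, y, we must have A^* = A^T. Therefore
A^* =
[[2, -1],
 [-1, -1]].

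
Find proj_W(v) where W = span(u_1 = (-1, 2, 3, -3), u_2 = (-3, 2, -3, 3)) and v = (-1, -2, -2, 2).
proj_W(v) = (5/37, -32/37, -81/37, 81/37)

Set up U = [u_1 | ... | u_2] ∈ R^(4×2). The projector onto W = col(U) is P = U (U^T U)^(-1) U^T.
Compute U^T U =
  [23, -11]
  [-11, 31],
and U^T v = (-15, 11).
Solve U^T U · c = U^T v for the coefficients: c = (-43/74, 11/74). The projection is proj_W(v) = U c.
Check: (v - proj_W(v)) · u_1 = 0  (should be 0).
Check: (v - proj_W(v)) · u_2 = 0  (should be 0).
Result: proj_W(v) = (5/37, -32/37, -81/37, 81/37).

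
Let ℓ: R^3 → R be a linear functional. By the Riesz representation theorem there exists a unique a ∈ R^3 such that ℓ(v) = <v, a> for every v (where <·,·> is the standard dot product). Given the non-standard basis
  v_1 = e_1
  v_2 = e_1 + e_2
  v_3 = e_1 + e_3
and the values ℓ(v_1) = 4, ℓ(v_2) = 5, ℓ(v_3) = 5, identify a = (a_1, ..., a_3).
a = (4, 1, 1)

Write a = (a_1, ..., a_3) in the standard basis. For each basis vector v_i, ℓ(v_i) = <v_i, a> is a linear equation in the a_j's. Collect the n equations into a matrix system V a = ℓ, where row i of V is v_i (expressed in the standard basis). Since V is invertible (lower-triangular with 1s on the diagonal, up to permutation), solve by back-substitution:
  V =
[[1, 0, 0],
 [1, 1, 0],
 [1, 0, 1]]
  V a = (4, 5, 5)
Solving gives a = (4, 1, 1).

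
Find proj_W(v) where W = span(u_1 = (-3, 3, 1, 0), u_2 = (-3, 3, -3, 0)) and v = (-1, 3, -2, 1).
proj_W(v) = (-2, 2, -2, 0)

Set up U = [u_1 | ... | u_2] ∈ R^(4×2). The projector onto W = col(U) is P = U (U^T U)^(-1) U^T.
Compute U^T U =
  [19, 15]
  [15, 27],
and U^T v = (10, 18).
Solve U^T U · c = U^T v for the coefficients: c = (0, 2/3). The projection is proj_W(v) = U c.
Check: (v - proj_W(v)) · u_1 = 0  (should be 0).
Check: (v - proj_W(v)) · u_2 = 0  (should be 0).
Result: proj_W(v) = (-2, 2, -2, 0).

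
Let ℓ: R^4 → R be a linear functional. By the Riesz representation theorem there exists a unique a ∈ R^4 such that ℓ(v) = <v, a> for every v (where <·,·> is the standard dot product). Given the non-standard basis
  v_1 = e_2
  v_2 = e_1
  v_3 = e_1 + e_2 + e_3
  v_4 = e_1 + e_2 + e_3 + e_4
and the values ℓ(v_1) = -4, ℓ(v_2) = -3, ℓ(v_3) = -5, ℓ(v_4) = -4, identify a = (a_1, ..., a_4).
a = (-3, -4, 2, 1)

Write a = (a_1, ..., a_4) in the standard basis. For each basis vector v_i, ℓ(v_i) = <v_i, a> is a linear equation in the a_j's. Collect the n equations into a matrix system V a = ℓ, where row i of V is v_i (expressed in the standard basis). Since V is invertible (lower-triangular with 1s on the diagonal, up to permutation), solve by back-substitution:
  V =
[[0, 1, 0, 0],
 [1, 0, 0, 0],
 [1, 1, 1, 0],
 [1, 1, 1, 1]]
  V a = (-4, -3, -5, -4)
Solving gives a = (-3, -4, 2, 1).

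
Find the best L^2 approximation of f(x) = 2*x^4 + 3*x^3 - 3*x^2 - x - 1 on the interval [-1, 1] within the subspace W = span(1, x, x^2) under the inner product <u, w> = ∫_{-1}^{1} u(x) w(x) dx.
g(x) = -9*x^2/7 + 4*x/5 - 41/35

The best approximation g ∈ W is the orthogonal projection of f onto W. Writing g = a_0 + a_1 x + a_2 x^2, the coefficients solve the normal equations G · a = b where
  G_{ij} = <φ_i, φ_j> and b_i = <f, φ_i>, with φ_0 = 1, φ_1 = x, φ_2 = x^2.
G =
  [2, 0, 2/3]
  [0, 2/3, 0]
  [2/3, 0, 2/5],
b = (-16/5, 8/15, -136/105).
Solving gives a_0 = -41/35, a_1 = 4/5, a_2 = -9/7, so
  g(x) = -9*x^2/7 + 4*x/5 - 41/35.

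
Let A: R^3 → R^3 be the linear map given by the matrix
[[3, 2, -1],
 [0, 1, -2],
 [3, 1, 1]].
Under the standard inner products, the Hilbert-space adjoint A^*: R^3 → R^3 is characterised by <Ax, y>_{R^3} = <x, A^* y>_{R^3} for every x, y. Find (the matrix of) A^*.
A^* = A^T =
[[3, 0, 3],
 [2, 1, 1],
 [-1, -2, 1]]

For real matrices with standard dot products, the defining identity <Ax, y> = <x, A^* y> gives (Ax)^T y = x^T (A^*) y, i.e. x^T A^T y = x^T (A^*) y. Since this holds for all x, y, we must have A^* = A^T. Therefore
A^* =
[[3, 0, 3],
 [2, 1, 1],
 [-1, -2, 1]].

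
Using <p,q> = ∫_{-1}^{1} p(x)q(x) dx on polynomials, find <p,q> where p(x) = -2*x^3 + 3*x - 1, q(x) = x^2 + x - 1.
<p,q> = 38/15

Expand the product: p(x)·q(x) = -2*x^5 - 2*x^4 + 5*x^3 + 2*x^2 - 4*x + 1.
∫_{-1}^{1} of each monomial x^k gives [2/(k+1) if k even, 0 if k odd]. Integrating term-by-term (or equivalently evaluating the antiderivative F(x) = -x^6/3 - 2*x^5/5 + 5*x^4/4 + 2*x^3/3 - 2*x^2 + x at the endpoints):
  F(1) − F(−1) = 11/60 − (-47/20) = 38/15.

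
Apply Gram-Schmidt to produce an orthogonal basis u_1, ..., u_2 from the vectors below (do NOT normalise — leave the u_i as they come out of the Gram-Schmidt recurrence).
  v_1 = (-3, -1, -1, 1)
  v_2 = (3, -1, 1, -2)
Orthogonal basis:
  u_1 = (-3, -1, -1, 1)
  u_2 = (1/4, -23/12, 1/12, -13/12)

Apply the Gram-Schmidt recurrence
  u_1 = v_1
  u_i = v_i − Σ_{j<i} ((v_i · u_j) / (u_j · u_j)) · u_j.

Step by step this gives:
  u_1 = (-3, -1, -1, 1)
  u_2 = (1/4, -23/12, 1/12, -13/12)

Orthogonality check:
  u_2 · u_1 = 0 (should be 0)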